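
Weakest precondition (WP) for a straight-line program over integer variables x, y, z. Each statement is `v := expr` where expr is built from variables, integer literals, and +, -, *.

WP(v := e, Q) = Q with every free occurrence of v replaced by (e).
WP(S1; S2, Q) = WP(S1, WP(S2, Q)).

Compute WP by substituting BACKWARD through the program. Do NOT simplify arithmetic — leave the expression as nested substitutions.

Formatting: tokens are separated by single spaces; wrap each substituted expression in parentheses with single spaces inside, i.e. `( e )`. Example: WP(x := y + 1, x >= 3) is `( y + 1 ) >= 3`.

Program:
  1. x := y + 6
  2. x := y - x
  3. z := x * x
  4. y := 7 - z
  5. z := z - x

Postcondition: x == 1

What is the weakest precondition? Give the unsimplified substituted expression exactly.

Answer: ( y - ( y + 6 ) ) == 1

Derivation:
post: x == 1
stmt 5: z := z - x  -- replace 0 occurrence(s) of z with (z - x)
  => x == 1
stmt 4: y := 7 - z  -- replace 0 occurrence(s) of y with (7 - z)
  => x == 1
stmt 3: z := x * x  -- replace 0 occurrence(s) of z with (x * x)
  => x == 1
stmt 2: x := y - x  -- replace 1 occurrence(s) of x with (y - x)
  => ( y - x ) == 1
stmt 1: x := y + 6  -- replace 1 occurrence(s) of x with (y + 6)
  => ( y - ( y + 6 ) ) == 1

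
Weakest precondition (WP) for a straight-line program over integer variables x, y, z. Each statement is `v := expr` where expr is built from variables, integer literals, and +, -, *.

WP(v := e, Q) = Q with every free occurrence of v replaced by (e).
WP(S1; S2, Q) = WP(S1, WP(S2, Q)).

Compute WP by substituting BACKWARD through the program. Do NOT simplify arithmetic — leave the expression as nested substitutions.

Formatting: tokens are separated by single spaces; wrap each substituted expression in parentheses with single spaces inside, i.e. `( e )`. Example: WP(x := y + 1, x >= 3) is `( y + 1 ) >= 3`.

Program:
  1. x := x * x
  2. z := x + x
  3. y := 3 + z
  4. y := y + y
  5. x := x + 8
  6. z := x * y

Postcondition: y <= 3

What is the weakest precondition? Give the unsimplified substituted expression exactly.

post: y <= 3
stmt 6: z := x * y  -- replace 0 occurrence(s) of z with (x * y)
  => y <= 3
stmt 5: x := x + 8  -- replace 0 occurrence(s) of x with (x + 8)
  => y <= 3
stmt 4: y := y + y  -- replace 1 occurrence(s) of y with (y + y)
  => ( y + y ) <= 3
stmt 3: y := 3 + z  -- replace 2 occurrence(s) of y with (3 + z)
  => ( ( 3 + z ) + ( 3 + z ) ) <= 3
stmt 2: z := x + x  -- replace 2 occurrence(s) of z with (x + x)
  => ( ( 3 + ( x + x ) ) + ( 3 + ( x + x ) ) ) <= 3
stmt 1: x := x * x  -- replace 4 occurrence(s) of x with (x * x)
  => ( ( 3 + ( ( x * x ) + ( x * x ) ) ) + ( 3 + ( ( x * x ) + ( x * x ) ) ) ) <= 3

Answer: ( ( 3 + ( ( x * x ) + ( x * x ) ) ) + ( 3 + ( ( x * x ) + ( x * x ) ) ) ) <= 3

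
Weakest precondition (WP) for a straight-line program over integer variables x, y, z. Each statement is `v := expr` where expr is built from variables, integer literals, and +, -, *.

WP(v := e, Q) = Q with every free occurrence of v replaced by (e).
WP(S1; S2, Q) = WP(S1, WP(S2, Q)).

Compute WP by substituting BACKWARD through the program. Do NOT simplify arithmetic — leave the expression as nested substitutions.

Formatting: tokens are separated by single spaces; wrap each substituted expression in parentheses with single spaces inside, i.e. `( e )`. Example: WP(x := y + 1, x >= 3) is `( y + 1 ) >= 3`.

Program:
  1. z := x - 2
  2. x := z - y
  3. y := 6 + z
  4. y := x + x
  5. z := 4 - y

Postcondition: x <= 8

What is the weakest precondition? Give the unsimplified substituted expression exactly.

post: x <= 8
stmt 5: z := 4 - y  -- replace 0 occurrence(s) of z with (4 - y)
  => x <= 8
stmt 4: y := x + x  -- replace 0 occurrence(s) of y with (x + x)
  => x <= 8
stmt 3: y := 6 + z  -- replace 0 occurrence(s) of y with (6 + z)
  => x <= 8
stmt 2: x := z - y  -- replace 1 occurrence(s) of x with (z - y)
  => ( z - y ) <= 8
stmt 1: z := x - 2  -- replace 1 occurrence(s) of z with (x - 2)
  => ( ( x - 2 ) - y ) <= 8

Answer: ( ( x - 2 ) - y ) <= 8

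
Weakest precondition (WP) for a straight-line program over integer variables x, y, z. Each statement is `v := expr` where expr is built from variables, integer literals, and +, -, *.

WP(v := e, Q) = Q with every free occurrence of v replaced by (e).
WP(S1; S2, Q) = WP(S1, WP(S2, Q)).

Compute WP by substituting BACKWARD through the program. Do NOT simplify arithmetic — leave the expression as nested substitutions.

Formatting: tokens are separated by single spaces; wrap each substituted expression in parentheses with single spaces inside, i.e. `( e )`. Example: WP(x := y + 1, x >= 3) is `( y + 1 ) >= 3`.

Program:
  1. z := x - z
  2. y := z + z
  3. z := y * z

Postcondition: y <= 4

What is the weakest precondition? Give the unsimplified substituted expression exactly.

Answer: ( ( x - z ) + ( x - z ) ) <= 4

Derivation:
post: y <= 4
stmt 3: z := y * z  -- replace 0 occurrence(s) of z with (y * z)
  => y <= 4
stmt 2: y := z + z  -- replace 1 occurrence(s) of y with (z + z)
  => ( z + z ) <= 4
stmt 1: z := x - z  -- replace 2 occurrence(s) of z with (x - z)
  => ( ( x - z ) + ( x - z ) ) <= 4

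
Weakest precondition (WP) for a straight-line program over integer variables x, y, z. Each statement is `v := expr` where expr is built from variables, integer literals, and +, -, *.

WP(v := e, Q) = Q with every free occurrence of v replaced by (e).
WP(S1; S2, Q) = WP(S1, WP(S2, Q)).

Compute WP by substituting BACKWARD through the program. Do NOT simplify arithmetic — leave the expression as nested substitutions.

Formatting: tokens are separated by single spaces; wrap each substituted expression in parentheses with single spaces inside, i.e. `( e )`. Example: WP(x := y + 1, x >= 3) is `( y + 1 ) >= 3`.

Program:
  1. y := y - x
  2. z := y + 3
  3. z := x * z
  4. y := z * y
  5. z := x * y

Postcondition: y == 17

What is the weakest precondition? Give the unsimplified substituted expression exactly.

Answer: ( ( x * ( ( y - x ) + 3 ) ) * ( y - x ) ) == 17

Derivation:
post: y == 17
stmt 5: z := x * y  -- replace 0 occurrence(s) of z with (x * y)
  => y == 17
stmt 4: y := z * y  -- replace 1 occurrence(s) of y with (z * y)
  => ( z * y ) == 17
stmt 3: z := x * z  -- replace 1 occurrence(s) of z with (x * z)
  => ( ( x * z ) * y ) == 17
stmt 2: z := y + 3  -- replace 1 occurrence(s) of z with (y + 3)
  => ( ( x * ( y + 3 ) ) * y ) == 17
stmt 1: y := y - x  -- replace 2 occurrence(s) of y with (y - x)
  => ( ( x * ( ( y - x ) + 3 ) ) * ( y - x ) ) == 17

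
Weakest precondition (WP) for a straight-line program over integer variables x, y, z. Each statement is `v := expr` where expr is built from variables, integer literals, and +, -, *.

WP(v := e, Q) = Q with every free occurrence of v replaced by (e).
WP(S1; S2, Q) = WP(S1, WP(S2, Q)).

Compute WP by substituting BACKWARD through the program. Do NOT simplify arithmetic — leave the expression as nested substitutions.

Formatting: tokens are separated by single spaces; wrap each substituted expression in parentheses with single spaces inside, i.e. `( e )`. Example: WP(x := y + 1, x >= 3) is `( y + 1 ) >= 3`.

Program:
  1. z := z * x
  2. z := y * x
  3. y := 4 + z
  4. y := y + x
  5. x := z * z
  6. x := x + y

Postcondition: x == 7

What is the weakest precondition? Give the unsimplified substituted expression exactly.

Answer: ( ( ( y * x ) * ( y * x ) ) + ( ( 4 + ( y * x ) ) + x ) ) == 7

Derivation:
post: x == 7
stmt 6: x := x + y  -- replace 1 occurrence(s) of x with (x + y)
  => ( x + y ) == 7
stmt 5: x := z * z  -- replace 1 occurrence(s) of x with (z * z)
  => ( ( z * z ) + y ) == 7
stmt 4: y := y + x  -- replace 1 occurrence(s) of y with (y + x)
  => ( ( z * z ) + ( y + x ) ) == 7
stmt 3: y := 4 + z  -- replace 1 occurrence(s) of y with (4 + z)
  => ( ( z * z ) + ( ( 4 + z ) + x ) ) == 7
stmt 2: z := y * x  -- replace 3 occurrence(s) of z with (y * x)
  => ( ( ( y * x ) * ( y * x ) ) + ( ( 4 + ( y * x ) ) + x ) ) == 7
stmt 1: z := z * x  -- replace 0 occurrence(s) of z with (z * x)
  => ( ( ( y * x ) * ( y * x ) ) + ( ( 4 + ( y * x ) ) + x ) ) == 7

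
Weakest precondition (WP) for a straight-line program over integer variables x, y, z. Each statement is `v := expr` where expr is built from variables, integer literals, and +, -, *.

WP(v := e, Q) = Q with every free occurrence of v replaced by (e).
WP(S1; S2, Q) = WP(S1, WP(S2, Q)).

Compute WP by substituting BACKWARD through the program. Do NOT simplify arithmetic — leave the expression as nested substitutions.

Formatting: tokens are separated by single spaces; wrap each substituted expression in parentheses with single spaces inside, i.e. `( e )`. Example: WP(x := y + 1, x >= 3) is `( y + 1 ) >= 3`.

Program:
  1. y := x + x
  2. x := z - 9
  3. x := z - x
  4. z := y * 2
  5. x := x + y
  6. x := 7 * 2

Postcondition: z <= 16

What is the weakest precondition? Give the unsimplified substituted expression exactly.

post: z <= 16
stmt 6: x := 7 * 2  -- replace 0 occurrence(s) of x with (7 * 2)
  => z <= 16
stmt 5: x := x + y  -- replace 0 occurrence(s) of x with (x + y)
  => z <= 16
stmt 4: z := y * 2  -- replace 1 occurrence(s) of z with (y * 2)
  => ( y * 2 ) <= 16
stmt 3: x := z - x  -- replace 0 occurrence(s) of x with (z - x)
  => ( y * 2 ) <= 16
stmt 2: x := z - 9  -- replace 0 occurrence(s) of x with (z - 9)
  => ( y * 2 ) <= 16
stmt 1: y := x + x  -- replace 1 occurrence(s) of y with (x + x)
  => ( ( x + x ) * 2 ) <= 16

Answer: ( ( x + x ) * 2 ) <= 16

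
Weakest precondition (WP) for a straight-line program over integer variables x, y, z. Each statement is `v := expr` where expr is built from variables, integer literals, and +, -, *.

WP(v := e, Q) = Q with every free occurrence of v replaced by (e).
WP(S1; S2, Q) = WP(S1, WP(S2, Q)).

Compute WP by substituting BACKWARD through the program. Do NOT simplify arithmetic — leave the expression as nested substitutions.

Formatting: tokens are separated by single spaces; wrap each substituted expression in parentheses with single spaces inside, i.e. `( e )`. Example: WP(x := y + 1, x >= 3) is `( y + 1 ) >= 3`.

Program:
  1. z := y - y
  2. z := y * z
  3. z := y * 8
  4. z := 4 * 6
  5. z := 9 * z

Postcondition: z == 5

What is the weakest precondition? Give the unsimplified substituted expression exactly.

post: z == 5
stmt 5: z := 9 * z  -- replace 1 occurrence(s) of z with (9 * z)
  => ( 9 * z ) == 5
stmt 4: z := 4 * 6  -- replace 1 occurrence(s) of z with (4 * 6)
  => ( 9 * ( 4 * 6 ) ) == 5
stmt 3: z := y * 8  -- replace 0 occurrence(s) of z with (y * 8)
  => ( 9 * ( 4 * 6 ) ) == 5
stmt 2: z := y * z  -- replace 0 occurrence(s) of z with (y * z)
  => ( 9 * ( 4 * 6 ) ) == 5
stmt 1: z := y - y  -- replace 0 occurrence(s) of z with (y - y)
  => ( 9 * ( 4 * 6 ) ) == 5

Answer: ( 9 * ( 4 * 6 ) ) == 5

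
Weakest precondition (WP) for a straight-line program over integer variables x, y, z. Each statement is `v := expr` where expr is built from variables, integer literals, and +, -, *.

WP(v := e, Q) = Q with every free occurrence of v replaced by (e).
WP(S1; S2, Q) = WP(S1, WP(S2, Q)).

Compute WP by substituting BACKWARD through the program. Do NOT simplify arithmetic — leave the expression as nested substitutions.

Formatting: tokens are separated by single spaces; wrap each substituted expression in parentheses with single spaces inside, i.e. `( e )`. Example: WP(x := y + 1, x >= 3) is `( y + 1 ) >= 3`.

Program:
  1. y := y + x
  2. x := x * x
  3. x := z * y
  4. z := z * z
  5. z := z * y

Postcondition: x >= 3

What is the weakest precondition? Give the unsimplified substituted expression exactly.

Answer: ( z * ( y + x ) ) >= 3

Derivation:
post: x >= 3
stmt 5: z := z * y  -- replace 0 occurrence(s) of z with (z * y)
  => x >= 3
stmt 4: z := z * z  -- replace 0 occurrence(s) of z with (z * z)
  => x >= 3
stmt 3: x := z * y  -- replace 1 occurrence(s) of x with (z * y)
  => ( z * y ) >= 3
stmt 2: x := x * x  -- replace 0 occurrence(s) of x with (x * x)
  => ( z * y ) >= 3
stmt 1: y := y + x  -- replace 1 occurrence(s) of y with (y + x)
  => ( z * ( y + x ) ) >= 3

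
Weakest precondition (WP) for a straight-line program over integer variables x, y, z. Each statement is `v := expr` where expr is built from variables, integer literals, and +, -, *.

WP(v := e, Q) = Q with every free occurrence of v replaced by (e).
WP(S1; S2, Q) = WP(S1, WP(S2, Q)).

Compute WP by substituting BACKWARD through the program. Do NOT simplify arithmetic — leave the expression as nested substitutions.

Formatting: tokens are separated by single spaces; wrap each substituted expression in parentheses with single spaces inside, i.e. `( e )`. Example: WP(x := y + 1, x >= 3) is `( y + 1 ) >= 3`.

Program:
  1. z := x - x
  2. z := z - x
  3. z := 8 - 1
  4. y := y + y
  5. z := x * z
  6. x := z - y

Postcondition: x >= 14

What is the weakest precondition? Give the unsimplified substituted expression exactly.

Answer: ( ( x * ( 8 - 1 ) ) - ( y + y ) ) >= 14

Derivation:
post: x >= 14
stmt 6: x := z - y  -- replace 1 occurrence(s) of x with (z - y)
  => ( z - y ) >= 14
stmt 5: z := x * z  -- replace 1 occurrence(s) of z with (x * z)
  => ( ( x * z ) - y ) >= 14
stmt 4: y := y + y  -- replace 1 occurrence(s) of y with (y + y)
  => ( ( x * z ) - ( y + y ) ) >= 14
stmt 3: z := 8 - 1  -- replace 1 occurrence(s) of z with (8 - 1)
  => ( ( x * ( 8 - 1 ) ) - ( y + y ) ) >= 14
stmt 2: z := z - x  -- replace 0 occurrence(s) of z with (z - x)
  => ( ( x * ( 8 - 1 ) ) - ( y + y ) ) >= 14
stmt 1: z := x - x  -- replace 0 occurrence(s) of z with (x - x)
  => ( ( x * ( 8 - 1 ) ) - ( y + y ) ) >= 14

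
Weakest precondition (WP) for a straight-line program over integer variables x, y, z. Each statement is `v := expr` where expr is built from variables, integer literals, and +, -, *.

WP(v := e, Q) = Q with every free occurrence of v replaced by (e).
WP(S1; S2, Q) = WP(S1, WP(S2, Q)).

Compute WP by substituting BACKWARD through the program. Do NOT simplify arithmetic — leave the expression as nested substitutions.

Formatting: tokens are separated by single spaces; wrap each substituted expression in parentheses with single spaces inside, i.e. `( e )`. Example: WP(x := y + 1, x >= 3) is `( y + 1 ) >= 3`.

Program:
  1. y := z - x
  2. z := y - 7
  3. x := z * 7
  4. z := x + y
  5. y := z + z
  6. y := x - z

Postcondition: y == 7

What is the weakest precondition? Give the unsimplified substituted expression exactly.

post: y == 7
stmt 6: y := x - z  -- replace 1 occurrence(s) of y with (x - z)
  => ( x - z ) == 7
stmt 5: y := z + z  -- replace 0 occurrence(s) of y with (z + z)
  => ( x - z ) == 7
stmt 4: z := x + y  -- replace 1 occurrence(s) of z with (x + y)
  => ( x - ( x + y ) ) == 7
stmt 3: x := z * 7  -- replace 2 occurrence(s) of x with (z * 7)
  => ( ( z * 7 ) - ( ( z * 7 ) + y ) ) == 7
stmt 2: z := y - 7  -- replace 2 occurrence(s) of z with (y - 7)
  => ( ( ( y - 7 ) * 7 ) - ( ( ( y - 7 ) * 7 ) + y ) ) == 7
stmt 1: y := z - x  -- replace 3 occurrence(s) of y with (z - x)
  => ( ( ( ( z - x ) - 7 ) * 7 ) - ( ( ( ( z - x ) - 7 ) * 7 ) + ( z - x ) ) ) == 7

Answer: ( ( ( ( z - x ) - 7 ) * 7 ) - ( ( ( ( z - x ) - 7 ) * 7 ) + ( z - x ) ) ) == 7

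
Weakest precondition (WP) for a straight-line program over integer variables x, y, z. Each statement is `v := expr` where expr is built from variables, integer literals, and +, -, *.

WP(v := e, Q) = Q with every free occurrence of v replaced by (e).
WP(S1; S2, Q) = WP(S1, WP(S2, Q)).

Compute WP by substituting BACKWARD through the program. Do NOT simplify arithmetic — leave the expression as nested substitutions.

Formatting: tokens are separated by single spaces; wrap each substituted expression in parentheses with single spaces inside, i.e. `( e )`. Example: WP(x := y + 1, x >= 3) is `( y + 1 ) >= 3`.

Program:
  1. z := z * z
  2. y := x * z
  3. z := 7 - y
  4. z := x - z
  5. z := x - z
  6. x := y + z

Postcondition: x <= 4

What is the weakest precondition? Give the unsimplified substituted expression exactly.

Answer: ( ( x * ( z * z ) ) + ( x - ( x - ( 7 - ( x * ( z * z ) ) ) ) ) ) <= 4

Derivation:
post: x <= 4
stmt 6: x := y + z  -- replace 1 occurrence(s) of x with (y + z)
  => ( y + z ) <= 4
stmt 5: z := x - z  -- replace 1 occurrence(s) of z with (x - z)
  => ( y + ( x - z ) ) <= 4
stmt 4: z := x - z  -- replace 1 occurrence(s) of z with (x - z)
  => ( y + ( x - ( x - z ) ) ) <= 4
stmt 3: z := 7 - y  -- replace 1 occurrence(s) of z with (7 - y)
  => ( y + ( x - ( x - ( 7 - y ) ) ) ) <= 4
stmt 2: y := x * z  -- replace 2 occurrence(s) of y with (x * z)
  => ( ( x * z ) + ( x - ( x - ( 7 - ( x * z ) ) ) ) ) <= 4
stmt 1: z := z * z  -- replace 2 occurrence(s) of z with (z * z)
  => ( ( x * ( z * z ) ) + ( x - ( x - ( 7 - ( x * ( z * z ) ) ) ) ) ) <= 4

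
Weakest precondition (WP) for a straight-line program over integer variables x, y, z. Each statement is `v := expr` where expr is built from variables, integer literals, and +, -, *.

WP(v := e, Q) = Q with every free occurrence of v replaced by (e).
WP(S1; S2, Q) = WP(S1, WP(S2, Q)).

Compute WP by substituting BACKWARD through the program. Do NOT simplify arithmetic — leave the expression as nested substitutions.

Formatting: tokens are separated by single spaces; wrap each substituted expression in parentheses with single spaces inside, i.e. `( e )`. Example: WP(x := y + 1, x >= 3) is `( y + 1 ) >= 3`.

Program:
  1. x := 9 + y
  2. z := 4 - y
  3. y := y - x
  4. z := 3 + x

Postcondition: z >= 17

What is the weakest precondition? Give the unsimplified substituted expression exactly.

post: z >= 17
stmt 4: z := 3 + x  -- replace 1 occurrence(s) of z with (3 + x)
  => ( 3 + x ) >= 17
stmt 3: y := y - x  -- replace 0 occurrence(s) of y with (y - x)
  => ( 3 + x ) >= 17
stmt 2: z := 4 - y  -- replace 0 occurrence(s) of z with (4 - y)
  => ( 3 + x ) >= 17
stmt 1: x := 9 + y  -- replace 1 occurrence(s) of x with (9 + y)
  => ( 3 + ( 9 + y ) ) >= 17

Answer: ( 3 + ( 9 + y ) ) >= 17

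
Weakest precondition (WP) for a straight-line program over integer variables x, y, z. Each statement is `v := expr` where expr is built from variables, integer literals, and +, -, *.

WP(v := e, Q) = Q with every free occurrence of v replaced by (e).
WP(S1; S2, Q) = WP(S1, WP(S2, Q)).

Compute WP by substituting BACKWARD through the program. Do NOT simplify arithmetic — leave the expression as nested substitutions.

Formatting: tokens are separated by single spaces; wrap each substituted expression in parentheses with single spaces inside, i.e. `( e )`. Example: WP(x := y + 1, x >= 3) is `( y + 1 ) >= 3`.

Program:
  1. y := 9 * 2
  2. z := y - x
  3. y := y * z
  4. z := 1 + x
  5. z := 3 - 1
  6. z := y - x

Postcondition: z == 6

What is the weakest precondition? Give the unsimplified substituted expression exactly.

Answer: ( ( ( 9 * 2 ) * ( ( 9 * 2 ) - x ) ) - x ) == 6

Derivation:
post: z == 6
stmt 6: z := y - x  -- replace 1 occurrence(s) of z with (y - x)
  => ( y - x ) == 6
stmt 5: z := 3 - 1  -- replace 0 occurrence(s) of z with (3 - 1)
  => ( y - x ) == 6
stmt 4: z := 1 + x  -- replace 0 occurrence(s) of z with (1 + x)
  => ( y - x ) == 6
stmt 3: y := y * z  -- replace 1 occurrence(s) of y with (y * z)
  => ( ( y * z ) - x ) == 6
stmt 2: z := y - x  -- replace 1 occurrence(s) of z with (y - x)
  => ( ( y * ( y - x ) ) - x ) == 6
stmt 1: y := 9 * 2  -- replace 2 occurrence(s) of y with (9 * 2)
  => ( ( ( 9 * 2 ) * ( ( 9 * 2 ) - x ) ) - x ) == 6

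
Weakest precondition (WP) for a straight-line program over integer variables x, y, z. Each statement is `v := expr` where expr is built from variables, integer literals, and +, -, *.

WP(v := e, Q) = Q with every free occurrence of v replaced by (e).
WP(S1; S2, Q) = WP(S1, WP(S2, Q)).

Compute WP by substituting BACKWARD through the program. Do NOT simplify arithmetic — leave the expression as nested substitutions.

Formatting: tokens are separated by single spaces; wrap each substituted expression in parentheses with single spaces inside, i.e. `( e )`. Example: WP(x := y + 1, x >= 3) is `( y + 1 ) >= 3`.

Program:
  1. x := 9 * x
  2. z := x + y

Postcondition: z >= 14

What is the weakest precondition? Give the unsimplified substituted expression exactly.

Answer: ( ( 9 * x ) + y ) >= 14

Derivation:
post: z >= 14
stmt 2: z := x + y  -- replace 1 occurrence(s) of z with (x + y)
  => ( x + y ) >= 14
stmt 1: x := 9 * x  -- replace 1 occurrence(s) of x with (9 * x)
  => ( ( 9 * x ) + y ) >= 14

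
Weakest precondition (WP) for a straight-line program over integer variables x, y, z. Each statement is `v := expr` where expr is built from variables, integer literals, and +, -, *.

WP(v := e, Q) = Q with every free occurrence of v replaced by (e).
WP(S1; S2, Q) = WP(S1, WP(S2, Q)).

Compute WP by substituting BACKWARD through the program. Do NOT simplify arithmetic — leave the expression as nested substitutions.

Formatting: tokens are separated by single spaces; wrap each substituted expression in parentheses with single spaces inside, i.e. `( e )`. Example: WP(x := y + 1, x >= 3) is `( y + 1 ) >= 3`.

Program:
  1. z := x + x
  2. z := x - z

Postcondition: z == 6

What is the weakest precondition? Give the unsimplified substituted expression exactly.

Answer: ( x - ( x + x ) ) == 6

Derivation:
post: z == 6
stmt 2: z := x - z  -- replace 1 occurrence(s) of z with (x - z)
  => ( x - z ) == 6
stmt 1: z := x + x  -- replace 1 occurrence(s) of z with (x + x)
  => ( x - ( x + x ) ) == 6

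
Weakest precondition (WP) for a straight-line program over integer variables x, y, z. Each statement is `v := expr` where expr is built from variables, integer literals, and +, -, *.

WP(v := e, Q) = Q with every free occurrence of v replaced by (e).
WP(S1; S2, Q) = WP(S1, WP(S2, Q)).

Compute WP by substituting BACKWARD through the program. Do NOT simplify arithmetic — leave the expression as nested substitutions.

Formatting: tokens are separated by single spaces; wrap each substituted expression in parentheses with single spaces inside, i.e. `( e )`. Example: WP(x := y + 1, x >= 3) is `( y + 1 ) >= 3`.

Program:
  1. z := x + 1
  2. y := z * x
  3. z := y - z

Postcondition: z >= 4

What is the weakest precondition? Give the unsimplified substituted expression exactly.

post: z >= 4
stmt 3: z := y - z  -- replace 1 occurrence(s) of z with (y - z)
  => ( y - z ) >= 4
stmt 2: y := z * x  -- replace 1 occurrence(s) of y with (z * x)
  => ( ( z * x ) - z ) >= 4
stmt 1: z := x + 1  -- replace 2 occurrence(s) of z with (x + 1)
  => ( ( ( x + 1 ) * x ) - ( x + 1 ) ) >= 4

Answer: ( ( ( x + 1 ) * x ) - ( x + 1 ) ) >= 4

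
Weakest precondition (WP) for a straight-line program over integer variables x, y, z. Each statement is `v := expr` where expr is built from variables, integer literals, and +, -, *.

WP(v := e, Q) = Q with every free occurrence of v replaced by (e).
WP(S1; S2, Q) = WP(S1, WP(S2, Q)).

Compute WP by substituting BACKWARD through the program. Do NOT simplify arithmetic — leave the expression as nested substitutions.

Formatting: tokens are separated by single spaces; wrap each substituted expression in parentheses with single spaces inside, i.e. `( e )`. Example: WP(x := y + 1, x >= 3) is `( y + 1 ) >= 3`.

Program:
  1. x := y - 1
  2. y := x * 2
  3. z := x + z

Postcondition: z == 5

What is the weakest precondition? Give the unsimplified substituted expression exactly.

post: z == 5
stmt 3: z := x + z  -- replace 1 occurrence(s) of z with (x + z)
  => ( x + z ) == 5
stmt 2: y := x * 2  -- replace 0 occurrence(s) of y with (x * 2)
  => ( x + z ) == 5
stmt 1: x := y - 1  -- replace 1 occurrence(s) of x with (y - 1)
  => ( ( y - 1 ) + z ) == 5

Answer: ( ( y - 1 ) + z ) == 5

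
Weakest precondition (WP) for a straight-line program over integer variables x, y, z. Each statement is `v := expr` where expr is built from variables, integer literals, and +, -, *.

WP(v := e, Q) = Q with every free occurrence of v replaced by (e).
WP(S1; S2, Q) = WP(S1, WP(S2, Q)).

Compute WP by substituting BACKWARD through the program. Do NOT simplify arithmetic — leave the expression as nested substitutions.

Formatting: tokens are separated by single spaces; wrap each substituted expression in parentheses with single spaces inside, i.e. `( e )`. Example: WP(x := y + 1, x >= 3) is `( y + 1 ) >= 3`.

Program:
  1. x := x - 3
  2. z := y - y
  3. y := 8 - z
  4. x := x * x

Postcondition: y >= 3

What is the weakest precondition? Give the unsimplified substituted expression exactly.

Answer: ( 8 - ( y - y ) ) >= 3

Derivation:
post: y >= 3
stmt 4: x := x * x  -- replace 0 occurrence(s) of x with (x * x)
  => y >= 3
stmt 3: y := 8 - z  -- replace 1 occurrence(s) of y with (8 - z)
  => ( 8 - z ) >= 3
stmt 2: z := y - y  -- replace 1 occurrence(s) of z with (y - y)
  => ( 8 - ( y - y ) ) >= 3
stmt 1: x := x - 3  -- replace 0 occurrence(s) of x with (x - 3)
  => ( 8 - ( y - y ) ) >= 3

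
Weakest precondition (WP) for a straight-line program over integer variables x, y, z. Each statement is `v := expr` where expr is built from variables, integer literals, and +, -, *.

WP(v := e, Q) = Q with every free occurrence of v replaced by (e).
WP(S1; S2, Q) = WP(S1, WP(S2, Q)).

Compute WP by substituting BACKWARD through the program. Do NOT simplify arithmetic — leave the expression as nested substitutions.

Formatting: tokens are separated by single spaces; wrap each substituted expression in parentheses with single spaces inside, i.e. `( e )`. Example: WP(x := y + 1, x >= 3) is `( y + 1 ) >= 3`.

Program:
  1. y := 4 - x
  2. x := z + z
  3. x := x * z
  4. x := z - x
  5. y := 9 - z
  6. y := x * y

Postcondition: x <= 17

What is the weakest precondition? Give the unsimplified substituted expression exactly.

post: x <= 17
stmt 6: y := x * y  -- replace 0 occurrence(s) of y with (x * y)
  => x <= 17
stmt 5: y := 9 - z  -- replace 0 occurrence(s) of y with (9 - z)
  => x <= 17
stmt 4: x := z - x  -- replace 1 occurrence(s) of x with (z - x)
  => ( z - x ) <= 17
stmt 3: x := x * z  -- replace 1 occurrence(s) of x with (x * z)
  => ( z - ( x * z ) ) <= 17
stmt 2: x := z + z  -- replace 1 occurrence(s) of x with (z + z)
  => ( z - ( ( z + z ) * z ) ) <= 17
stmt 1: y := 4 - x  -- replace 0 occurrence(s) of y with (4 - x)
  => ( z - ( ( z + z ) * z ) ) <= 17

Answer: ( z - ( ( z + z ) * z ) ) <= 17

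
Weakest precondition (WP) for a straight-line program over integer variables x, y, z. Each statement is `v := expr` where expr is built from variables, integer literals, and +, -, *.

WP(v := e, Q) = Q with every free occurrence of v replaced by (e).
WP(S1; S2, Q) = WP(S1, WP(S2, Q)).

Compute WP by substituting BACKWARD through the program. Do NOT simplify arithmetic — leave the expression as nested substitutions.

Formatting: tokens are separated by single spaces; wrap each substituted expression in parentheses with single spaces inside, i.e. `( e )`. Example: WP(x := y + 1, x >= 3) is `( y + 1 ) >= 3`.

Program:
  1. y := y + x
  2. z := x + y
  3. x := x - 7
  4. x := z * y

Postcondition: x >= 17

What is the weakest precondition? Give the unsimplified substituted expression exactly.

Answer: ( ( x + ( y + x ) ) * ( y + x ) ) >= 17

Derivation:
post: x >= 17
stmt 4: x := z * y  -- replace 1 occurrence(s) of x with (z * y)
  => ( z * y ) >= 17
stmt 3: x := x - 7  -- replace 0 occurrence(s) of x with (x - 7)
  => ( z * y ) >= 17
stmt 2: z := x + y  -- replace 1 occurrence(s) of z with (x + y)
  => ( ( x + y ) * y ) >= 17
stmt 1: y := y + x  -- replace 2 occurrence(s) of y with (y + x)
  => ( ( x + ( y + x ) ) * ( y + x ) ) >= 17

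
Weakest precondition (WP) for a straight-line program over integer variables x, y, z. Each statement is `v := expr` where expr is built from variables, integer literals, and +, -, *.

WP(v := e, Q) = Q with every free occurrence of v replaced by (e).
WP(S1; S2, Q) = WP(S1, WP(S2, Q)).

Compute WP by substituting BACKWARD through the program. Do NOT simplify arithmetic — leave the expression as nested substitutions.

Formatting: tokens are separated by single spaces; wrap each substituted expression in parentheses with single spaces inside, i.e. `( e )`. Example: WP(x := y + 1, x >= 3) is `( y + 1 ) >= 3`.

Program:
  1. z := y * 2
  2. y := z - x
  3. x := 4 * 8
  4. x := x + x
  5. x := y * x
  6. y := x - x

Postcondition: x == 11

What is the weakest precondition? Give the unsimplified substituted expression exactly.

post: x == 11
stmt 6: y := x - x  -- replace 0 occurrence(s) of y with (x - x)
  => x == 11
stmt 5: x := y * x  -- replace 1 occurrence(s) of x with (y * x)
  => ( y * x ) == 11
stmt 4: x := x + x  -- replace 1 occurrence(s) of x with (x + x)
  => ( y * ( x + x ) ) == 11
stmt 3: x := 4 * 8  -- replace 2 occurrence(s) of x with (4 * 8)
  => ( y * ( ( 4 * 8 ) + ( 4 * 8 ) ) ) == 11
stmt 2: y := z - x  -- replace 1 occurrence(s) of y with (z - x)
  => ( ( z - x ) * ( ( 4 * 8 ) + ( 4 * 8 ) ) ) == 11
stmt 1: z := y * 2  -- replace 1 occurrence(s) of z with (y * 2)
  => ( ( ( y * 2 ) - x ) * ( ( 4 * 8 ) + ( 4 * 8 ) ) ) == 11

Answer: ( ( ( y * 2 ) - x ) * ( ( 4 * 8 ) + ( 4 * 8 ) ) ) == 11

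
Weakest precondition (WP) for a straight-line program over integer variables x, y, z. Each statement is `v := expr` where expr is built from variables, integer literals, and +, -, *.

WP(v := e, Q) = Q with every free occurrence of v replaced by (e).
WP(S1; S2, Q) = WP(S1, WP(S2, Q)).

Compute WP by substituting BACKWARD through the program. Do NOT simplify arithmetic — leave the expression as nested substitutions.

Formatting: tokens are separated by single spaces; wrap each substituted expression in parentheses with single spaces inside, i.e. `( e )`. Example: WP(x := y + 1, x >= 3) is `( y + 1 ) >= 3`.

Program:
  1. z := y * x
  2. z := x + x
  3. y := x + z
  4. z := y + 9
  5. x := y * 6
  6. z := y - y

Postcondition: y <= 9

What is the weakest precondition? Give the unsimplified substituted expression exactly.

post: y <= 9
stmt 6: z := y - y  -- replace 0 occurrence(s) of z with (y - y)
  => y <= 9
stmt 5: x := y * 6  -- replace 0 occurrence(s) of x with (y * 6)
  => y <= 9
stmt 4: z := y + 9  -- replace 0 occurrence(s) of z with (y + 9)
  => y <= 9
stmt 3: y := x + z  -- replace 1 occurrence(s) of y with (x + z)
  => ( x + z ) <= 9
stmt 2: z := x + x  -- replace 1 occurrence(s) of z with (x + x)
  => ( x + ( x + x ) ) <= 9
stmt 1: z := y * x  -- replace 0 occurrence(s) of z with (y * x)
  => ( x + ( x + x ) ) <= 9

Answer: ( x + ( x + x ) ) <= 9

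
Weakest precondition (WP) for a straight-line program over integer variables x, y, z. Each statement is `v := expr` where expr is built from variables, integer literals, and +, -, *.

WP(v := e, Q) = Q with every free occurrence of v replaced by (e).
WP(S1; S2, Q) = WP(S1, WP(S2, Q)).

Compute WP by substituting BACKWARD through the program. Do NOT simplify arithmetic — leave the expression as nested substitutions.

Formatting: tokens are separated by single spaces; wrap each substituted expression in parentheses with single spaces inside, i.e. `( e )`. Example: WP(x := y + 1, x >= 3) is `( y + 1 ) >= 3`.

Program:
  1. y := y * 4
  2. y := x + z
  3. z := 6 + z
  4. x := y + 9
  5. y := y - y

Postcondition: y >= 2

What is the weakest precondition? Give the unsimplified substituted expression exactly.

post: y >= 2
stmt 5: y := y - y  -- replace 1 occurrence(s) of y with (y - y)
  => ( y - y ) >= 2
stmt 4: x := y + 9  -- replace 0 occurrence(s) of x with (y + 9)
  => ( y - y ) >= 2
stmt 3: z := 6 + z  -- replace 0 occurrence(s) of z with (6 + z)
  => ( y - y ) >= 2
stmt 2: y := x + z  -- replace 2 occurrence(s) of y with (x + z)
  => ( ( x + z ) - ( x + z ) ) >= 2
stmt 1: y := y * 4  -- replace 0 occurrence(s) of y with (y * 4)
  => ( ( x + z ) - ( x + z ) ) >= 2

Answer: ( ( x + z ) - ( x + z ) ) >= 2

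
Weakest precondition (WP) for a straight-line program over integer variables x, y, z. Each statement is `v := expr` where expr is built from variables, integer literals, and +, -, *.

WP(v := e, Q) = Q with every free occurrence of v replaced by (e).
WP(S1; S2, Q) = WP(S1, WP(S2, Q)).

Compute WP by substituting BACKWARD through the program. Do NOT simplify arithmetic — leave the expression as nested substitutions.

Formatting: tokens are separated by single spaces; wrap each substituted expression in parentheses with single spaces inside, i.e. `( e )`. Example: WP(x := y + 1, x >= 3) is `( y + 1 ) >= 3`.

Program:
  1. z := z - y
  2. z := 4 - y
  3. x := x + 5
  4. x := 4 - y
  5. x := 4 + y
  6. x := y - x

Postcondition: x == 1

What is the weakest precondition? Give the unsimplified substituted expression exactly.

post: x == 1
stmt 6: x := y - x  -- replace 1 occurrence(s) of x with (y - x)
  => ( y - x ) == 1
stmt 5: x := 4 + y  -- replace 1 occurrence(s) of x with (4 + y)
  => ( y - ( 4 + y ) ) == 1
stmt 4: x := 4 - y  -- replace 0 occurrence(s) of x with (4 - y)
  => ( y - ( 4 + y ) ) == 1
stmt 3: x := x + 5  -- replace 0 occurrence(s) of x with (x + 5)
  => ( y - ( 4 + y ) ) == 1
stmt 2: z := 4 - y  -- replace 0 occurrence(s) of z with (4 - y)
  => ( y - ( 4 + y ) ) == 1
stmt 1: z := z - y  -- replace 0 occurrence(s) of z with (z - y)
  => ( y - ( 4 + y ) ) == 1

Answer: ( y - ( 4 + y ) ) == 1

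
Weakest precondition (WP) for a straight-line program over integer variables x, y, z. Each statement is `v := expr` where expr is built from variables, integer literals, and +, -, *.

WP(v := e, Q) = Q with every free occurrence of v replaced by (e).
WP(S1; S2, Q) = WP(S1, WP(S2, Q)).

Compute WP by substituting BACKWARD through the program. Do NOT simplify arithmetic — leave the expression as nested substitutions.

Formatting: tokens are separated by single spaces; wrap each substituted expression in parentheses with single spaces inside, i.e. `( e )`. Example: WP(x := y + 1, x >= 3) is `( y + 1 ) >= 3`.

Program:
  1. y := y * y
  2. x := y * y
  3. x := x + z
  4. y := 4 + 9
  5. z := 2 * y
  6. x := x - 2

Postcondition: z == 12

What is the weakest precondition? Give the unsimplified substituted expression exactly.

Answer: ( 2 * ( 4 + 9 ) ) == 12

Derivation:
post: z == 12
stmt 6: x := x - 2  -- replace 0 occurrence(s) of x with (x - 2)
  => z == 12
stmt 5: z := 2 * y  -- replace 1 occurrence(s) of z with (2 * y)
  => ( 2 * y ) == 12
stmt 4: y := 4 + 9  -- replace 1 occurrence(s) of y with (4 + 9)
  => ( 2 * ( 4 + 9 ) ) == 12
stmt 3: x := x + z  -- replace 0 occurrence(s) of x with (x + z)
  => ( 2 * ( 4 + 9 ) ) == 12
stmt 2: x := y * y  -- replace 0 occurrence(s) of x with (y * y)
  => ( 2 * ( 4 + 9 ) ) == 12
stmt 1: y := y * y  -- replace 0 occurrence(s) of y with (y * y)
  => ( 2 * ( 4 + 9 ) ) == 12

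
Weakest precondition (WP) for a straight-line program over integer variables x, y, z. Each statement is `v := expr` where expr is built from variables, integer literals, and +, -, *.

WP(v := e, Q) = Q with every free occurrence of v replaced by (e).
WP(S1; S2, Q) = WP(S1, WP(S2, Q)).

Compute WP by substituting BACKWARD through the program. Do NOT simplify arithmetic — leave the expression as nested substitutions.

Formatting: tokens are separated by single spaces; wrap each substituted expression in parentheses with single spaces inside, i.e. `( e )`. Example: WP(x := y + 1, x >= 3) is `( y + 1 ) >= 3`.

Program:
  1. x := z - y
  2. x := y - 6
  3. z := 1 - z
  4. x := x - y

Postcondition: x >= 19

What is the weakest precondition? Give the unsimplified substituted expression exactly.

Answer: ( ( y - 6 ) - y ) >= 19

Derivation:
post: x >= 19
stmt 4: x := x - y  -- replace 1 occurrence(s) of x with (x - y)
  => ( x - y ) >= 19
stmt 3: z := 1 - z  -- replace 0 occurrence(s) of z with (1 - z)
  => ( x - y ) >= 19
stmt 2: x := y - 6  -- replace 1 occurrence(s) of x with (y - 6)
  => ( ( y - 6 ) - y ) >= 19
stmt 1: x := z - y  -- replace 0 occurrence(s) of x with (z - y)
  => ( ( y - 6 ) - y ) >= 19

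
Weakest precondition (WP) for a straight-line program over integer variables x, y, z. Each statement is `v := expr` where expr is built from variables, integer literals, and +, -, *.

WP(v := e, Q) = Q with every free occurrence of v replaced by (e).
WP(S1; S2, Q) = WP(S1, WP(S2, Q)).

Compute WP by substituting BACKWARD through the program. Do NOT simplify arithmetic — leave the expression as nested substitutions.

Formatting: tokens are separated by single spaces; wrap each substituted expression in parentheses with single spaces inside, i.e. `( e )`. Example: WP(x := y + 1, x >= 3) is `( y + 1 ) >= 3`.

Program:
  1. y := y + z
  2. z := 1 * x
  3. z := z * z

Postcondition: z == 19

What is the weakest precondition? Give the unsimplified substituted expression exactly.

Answer: ( ( 1 * x ) * ( 1 * x ) ) == 19

Derivation:
post: z == 19
stmt 3: z := z * z  -- replace 1 occurrence(s) of z with (z * z)
  => ( z * z ) == 19
stmt 2: z := 1 * x  -- replace 2 occurrence(s) of z with (1 * x)
  => ( ( 1 * x ) * ( 1 * x ) ) == 19
stmt 1: y := y + z  -- replace 0 occurrence(s) of y with (y + z)
  => ( ( 1 * x ) * ( 1 * x ) ) == 19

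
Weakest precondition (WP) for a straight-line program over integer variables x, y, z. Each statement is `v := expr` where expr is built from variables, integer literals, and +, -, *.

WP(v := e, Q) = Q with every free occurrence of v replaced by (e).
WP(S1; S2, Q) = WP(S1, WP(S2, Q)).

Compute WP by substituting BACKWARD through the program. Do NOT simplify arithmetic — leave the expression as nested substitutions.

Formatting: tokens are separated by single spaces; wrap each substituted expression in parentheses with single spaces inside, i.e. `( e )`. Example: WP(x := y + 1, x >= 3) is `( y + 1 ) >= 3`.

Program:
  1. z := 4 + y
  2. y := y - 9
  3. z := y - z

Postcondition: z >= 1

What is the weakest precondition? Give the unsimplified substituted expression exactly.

Answer: ( ( y - 9 ) - ( 4 + y ) ) >= 1

Derivation:
post: z >= 1
stmt 3: z := y - z  -- replace 1 occurrence(s) of z with (y - z)
  => ( y - z ) >= 1
stmt 2: y := y - 9  -- replace 1 occurrence(s) of y with (y - 9)
  => ( ( y - 9 ) - z ) >= 1
stmt 1: z := 4 + y  -- replace 1 occurrence(s) of z with (4 + y)
  => ( ( y - 9 ) - ( 4 + y ) ) >= 1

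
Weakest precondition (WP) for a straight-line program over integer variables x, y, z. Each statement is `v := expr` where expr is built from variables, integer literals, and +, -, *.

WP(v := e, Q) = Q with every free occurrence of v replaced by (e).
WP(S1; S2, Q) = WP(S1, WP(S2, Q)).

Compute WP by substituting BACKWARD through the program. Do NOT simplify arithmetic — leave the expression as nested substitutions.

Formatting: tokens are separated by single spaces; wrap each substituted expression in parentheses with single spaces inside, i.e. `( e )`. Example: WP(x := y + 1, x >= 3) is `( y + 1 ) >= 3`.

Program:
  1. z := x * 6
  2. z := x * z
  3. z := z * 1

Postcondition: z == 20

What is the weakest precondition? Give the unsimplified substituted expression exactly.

Answer: ( ( x * ( x * 6 ) ) * 1 ) == 20

Derivation:
post: z == 20
stmt 3: z := z * 1  -- replace 1 occurrence(s) of z with (z * 1)
  => ( z * 1 ) == 20
stmt 2: z := x * z  -- replace 1 occurrence(s) of z with (x * z)
  => ( ( x * z ) * 1 ) == 20
stmt 1: z := x * 6  -- replace 1 occurrence(s) of z with (x * 6)
  => ( ( x * ( x * 6 ) ) * 1 ) == 20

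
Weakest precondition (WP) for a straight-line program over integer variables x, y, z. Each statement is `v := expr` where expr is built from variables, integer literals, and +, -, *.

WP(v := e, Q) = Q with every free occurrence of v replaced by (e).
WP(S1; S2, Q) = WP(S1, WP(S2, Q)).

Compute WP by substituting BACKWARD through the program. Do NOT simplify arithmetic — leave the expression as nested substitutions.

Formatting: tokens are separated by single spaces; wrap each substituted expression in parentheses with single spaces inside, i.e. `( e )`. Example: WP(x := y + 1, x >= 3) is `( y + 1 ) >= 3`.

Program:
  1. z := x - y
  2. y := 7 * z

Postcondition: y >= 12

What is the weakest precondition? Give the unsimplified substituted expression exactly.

Answer: ( 7 * ( x - y ) ) >= 12

Derivation:
post: y >= 12
stmt 2: y := 7 * z  -- replace 1 occurrence(s) of y with (7 * z)
  => ( 7 * z ) >= 12
stmt 1: z := x - y  -- replace 1 occurrence(s) of z with (x - y)
  => ( 7 * ( x - y ) ) >= 12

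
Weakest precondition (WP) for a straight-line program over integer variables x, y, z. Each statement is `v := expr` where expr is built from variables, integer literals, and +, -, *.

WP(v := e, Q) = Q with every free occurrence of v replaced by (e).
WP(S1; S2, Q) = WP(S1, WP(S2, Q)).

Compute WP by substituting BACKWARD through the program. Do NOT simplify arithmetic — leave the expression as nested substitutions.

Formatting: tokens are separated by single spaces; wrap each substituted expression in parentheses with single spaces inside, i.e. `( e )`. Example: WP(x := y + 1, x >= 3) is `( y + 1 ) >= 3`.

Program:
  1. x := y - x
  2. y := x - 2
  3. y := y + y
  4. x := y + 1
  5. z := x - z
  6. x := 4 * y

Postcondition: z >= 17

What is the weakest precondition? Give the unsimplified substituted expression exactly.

post: z >= 17
stmt 6: x := 4 * y  -- replace 0 occurrence(s) of x with (4 * y)
  => z >= 17
stmt 5: z := x - z  -- replace 1 occurrence(s) of z with (x - z)
  => ( x - z ) >= 17
stmt 4: x := y + 1  -- replace 1 occurrence(s) of x with (y + 1)
  => ( ( y + 1 ) - z ) >= 17
stmt 3: y := y + y  -- replace 1 occurrence(s) of y with (y + y)
  => ( ( ( y + y ) + 1 ) - z ) >= 17
stmt 2: y := x - 2  -- replace 2 occurrence(s) of y with (x - 2)
  => ( ( ( ( x - 2 ) + ( x - 2 ) ) + 1 ) - z ) >= 17
stmt 1: x := y - x  -- replace 2 occurrence(s) of x with (y - x)
  => ( ( ( ( ( y - x ) - 2 ) + ( ( y - x ) - 2 ) ) + 1 ) - z ) >= 17

Answer: ( ( ( ( ( y - x ) - 2 ) + ( ( y - x ) - 2 ) ) + 1 ) - z ) >= 17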